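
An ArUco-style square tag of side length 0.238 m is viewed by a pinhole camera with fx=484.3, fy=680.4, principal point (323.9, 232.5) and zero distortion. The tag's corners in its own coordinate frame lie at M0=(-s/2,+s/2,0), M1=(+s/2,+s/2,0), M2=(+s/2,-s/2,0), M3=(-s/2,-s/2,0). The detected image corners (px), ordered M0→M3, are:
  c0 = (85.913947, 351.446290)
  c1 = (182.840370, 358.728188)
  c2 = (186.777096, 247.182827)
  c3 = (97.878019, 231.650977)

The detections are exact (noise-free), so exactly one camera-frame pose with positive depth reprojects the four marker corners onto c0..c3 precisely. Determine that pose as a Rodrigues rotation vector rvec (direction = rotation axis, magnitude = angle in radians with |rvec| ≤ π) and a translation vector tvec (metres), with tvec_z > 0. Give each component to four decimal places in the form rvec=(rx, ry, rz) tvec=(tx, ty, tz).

Intrinsics K: fx=484.3, fy=680.4, cx=323.9, cy=232.5
Marker side s = 0.238 m; corners in marker frame (Z=0):
  M0 = (-0.1190, +0.1190, 0)
  M1 = (+0.1190, +0.1190, 0)
  M2 = (+0.1190, -0.1190, 0)
  M3 = (-0.1190, -0.1190, 0)
Detected image corners:
  c0 = (85.913947, 351.446290) px
  c1 = (182.840370, 358.728188) px
  c2 = (186.777096, 247.182827) px
  c3 = (97.878019, 231.650977) px
Planar DLT: solve 8×8 A·h = b for H (H[2,2]=1):
  H  [+435.74368 -79.02253 +140.34970]
  H  [+147.50418 +385.87948 +295.17539]
  H  [+0.33267 -0.33455 +1.00000]
B = K⁻¹H; ‖b₁‖=0.761557, ‖b₂‖=0.761557; λ = 2/(‖b₁‖+‖b₂‖) = 1.313099, sign → tz>0 ⇒ λ=+1.313099
r₁ = λ·B[:,0] = (+0.88930,+0.13540,+0.43683); r₂ = λ·B[:,1] = (+0.07954,+0.89482,-0.43929)
r₃ = r₁×r₂ = (-0.45036,+0.42541,+0.78499); SVD([r₁ r₂ r₃]) → R = UVᵀ:
  R  [+0.88930 +0.07954 -0.45036]
  R  [+0.13540 +0.89482 +0.42541]
  R  [+0.43683 -0.43929 +0.78499]
t = (-0.49767, +0.12096, +1.31310) m
tr R = 2.569103; θ = arccos((tr R − 1)/2) = 0.668824 rad = 38.321°
axis k = ((R−Rᵀ)₃₂, (R−Rᵀ)₁₃, (R−Rᵀ)₂₁) / (2 sinθ) = (-0.697265, -0.715397, +0.045042)
rvec = θ·k = (-0.466347, -0.478475, +0.030125)

rvec=(-0.4663, -0.4785, 0.0301) tvec=(-0.4977, 0.1210, 1.3131)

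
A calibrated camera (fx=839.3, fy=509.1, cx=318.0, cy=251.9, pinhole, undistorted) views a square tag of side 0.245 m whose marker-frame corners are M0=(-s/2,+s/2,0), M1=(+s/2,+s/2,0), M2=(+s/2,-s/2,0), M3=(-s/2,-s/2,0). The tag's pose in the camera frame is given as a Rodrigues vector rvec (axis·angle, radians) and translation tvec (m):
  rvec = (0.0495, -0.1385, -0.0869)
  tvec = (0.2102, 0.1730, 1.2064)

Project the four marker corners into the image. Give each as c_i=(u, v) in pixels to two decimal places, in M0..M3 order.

c0=(387.80, 382.05) c1=(550.89, 369.42) c2=(539.44, 268.68) c3=(374.16, 278.63)

Intrinsics K: fx=839.3, fy=509.1, cx=318.0, cy=251.9
Marker side s = 0.245 m; corners in marker frame (Z=0):
  M0 = (-0.1225, +0.1225, 0)
  M1 = (+0.1225, +0.1225, 0)
  M2 = (+0.1225, -0.1225, 0)
  M3 = (-0.1225, -0.1225, 0)
rvec = (0.0495, -0.1385, -0.0869), |rvec| = θ = 0.17083 rad = 9.788°
Rodrigues: sinθ=0.17000, 1−cosθ=0.01456; R = I + sinθ·[k]× + (1−cosθ)·[k]×²:
    [+0.98667 +0.08306 -0.13997]
    [-0.08990 +0.99501 -0.04326]
    [+0.13568 +0.05526 +0.98921]
t = (0.2102, 0.1730, 1.2064) m
M0: Pc = R·M0+t = (+0.09951, +0.30590, +1.19655); u = 839.3·(+0.09951)/1.19655 + 318.0 = 387.7984, v = 509.1·(+0.30590)/1.19655 + 251.9 = 382.0530
M1: Pc = R·M1+t = (+0.34124, +0.28388, +1.22979); u = 839.3·(+0.34124)/1.22979 + 318.0 = 550.8882, v = 509.1·(+0.28388)/1.22979 + 251.9 = 369.4171
M2: Pc = R·M2+t = (+0.32089, +0.04010, +1.21625); u = 839.3·(+0.32089)/1.21625 + 318.0 = 539.4382, v = 509.1·(+0.04010)/1.21625 + 251.9 = 268.6846
M3: Pc = R·M3+t = (+0.07916, +0.06212, +1.18301); u = 839.3·(+0.07916)/1.18301 + 318.0 = 374.1602, v = 509.1·(+0.06212)/1.18301 + 251.9 = 278.6345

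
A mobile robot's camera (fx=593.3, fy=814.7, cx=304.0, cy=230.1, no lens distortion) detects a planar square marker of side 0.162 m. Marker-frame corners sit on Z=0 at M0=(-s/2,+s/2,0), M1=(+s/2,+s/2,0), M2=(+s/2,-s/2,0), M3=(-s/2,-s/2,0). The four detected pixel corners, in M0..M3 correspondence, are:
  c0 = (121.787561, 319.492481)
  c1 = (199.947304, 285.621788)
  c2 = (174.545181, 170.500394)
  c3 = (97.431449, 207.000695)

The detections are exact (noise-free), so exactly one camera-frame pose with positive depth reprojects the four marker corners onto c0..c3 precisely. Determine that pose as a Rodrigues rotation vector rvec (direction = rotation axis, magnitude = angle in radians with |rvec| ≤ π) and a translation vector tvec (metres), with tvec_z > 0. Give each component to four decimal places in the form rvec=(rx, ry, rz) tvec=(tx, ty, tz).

Intrinsics K: fx=593.3, fy=814.7, cx=304.0, cy=230.1
Marker side s = 0.162 m; corners in marker frame (Z=0):
  M0 = (-0.0810, +0.0810, 0)
  M1 = (+0.0810, +0.0810, 0)
  M2 = (+0.0810, -0.0810, 0)
  M3 = (-0.0810, -0.0810, 0)
Detected image corners:
  c0 = (121.787561, 319.492481) px
  c1 = (199.947304, 285.621788) px
  c2 = (174.545181, 170.500394) px
  c3 = (97.431449, 207.000695) px
Planar DLT: solve 8×8 A·h = b for H (H[2,2]=1):
  H  [+456.49594 +148.47568 +147.91193]
  H  [-254.84291 +694.03618 +245.71500]
  H  [-0.15317 -0.03408 +1.00000]
B = K⁻¹H; ‖b₁‖=0.902800, ‖b₂‖=0.902800; λ = 2/(‖b₁‖+‖b₂‖) = 1.107664, sign → tz>0 ⇒ λ=+1.107664
r₁ = λ·B[:,0] = (+0.93919,-0.29857,-0.16966); r₂ = λ·B[:,1] = (+0.29654,+0.95427,-0.03775)
r₃ = r₁×r₂ = (+0.17317,-0.01485,+0.98478); SVD([r₁ r₂ r₃]) → R = UVᵀ:
  R  [+0.93919 +0.29654 +0.17317]
  R  [-0.29857 +0.95427 -0.01485]
  R  [-0.16966 -0.03775 +0.98478]
t = (-0.29141, +0.02123, +1.10766) m
tr R = 2.878241; θ = arccos((tr R − 1)/2) = 0.350735 rad = 20.096°
axis k = ((R−Rᵀ)₃₂, (R−Rᵀ)₁₃, (R−Rᵀ)₂₁) / (2 sinθ) = (-0.033327, +0.498896, -0.866021)
rvec = θ·k = (-0.011689, +0.174980, -0.303744)

rvec=(-0.0117, 0.1750, -0.3037) tvec=(-0.2914, 0.0212, 1.1077)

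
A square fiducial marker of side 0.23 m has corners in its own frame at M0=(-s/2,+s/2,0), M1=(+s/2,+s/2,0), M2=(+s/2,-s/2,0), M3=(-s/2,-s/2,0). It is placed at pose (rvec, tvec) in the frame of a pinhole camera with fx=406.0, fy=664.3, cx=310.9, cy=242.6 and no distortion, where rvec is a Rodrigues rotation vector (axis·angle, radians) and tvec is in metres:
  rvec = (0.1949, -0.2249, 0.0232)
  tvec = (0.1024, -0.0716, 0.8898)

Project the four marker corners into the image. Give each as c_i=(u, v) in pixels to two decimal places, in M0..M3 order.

Intrinsics K: fx=406.0, fy=664.3, cx=310.9, cy=242.6
Marker side s = 0.23 m; corners in marker frame (Z=0):
  M0 = (-0.1150, +0.1150, 0)
  M1 = (+0.1150, +0.1150, 0)
  M2 = (+0.1150, -0.1150, 0)
  M3 = (-0.1150, -0.1150, 0)
rvec = (0.1949, -0.2249, 0.0232), |rvec| = θ = 0.29850 rad = 17.103°
Rodrigues: sinθ=0.29409, 1−cosθ=0.04422; R = I + sinθ·[k]× + (1−cosθ)·[k]×²:
    [+0.97463 -0.04461 -0.21933]
    [+0.00110 +0.98088 -0.19461]
    [+0.22382 +0.18943 +0.95604]
t = (0.1024, -0.0716, 0.8898) m
M0: Pc = R·M0+t = (-0.01481, +0.04107, +0.88585); u = 406.0·(-0.01481)/0.88585 + 310.9 = 304.1110, v = 664.3·(+0.04107)/0.88585 + 242.6 = 273.4019
M1: Pc = R·M1+t = (+0.20935, +0.04133, +0.93732); u = 406.0·(+0.20935)/0.93732 + 310.9 = 401.5805, v = 664.3·(+0.04133)/0.93732 + 242.6 = 271.8900
M2: Pc = R·M2+t = (+0.21961, -0.18427, +0.89375); u = 406.0·(+0.21961)/0.89375 + 310.9 = 410.6620, v = 664.3·(-0.18427)/0.89375 + 242.6 = 105.6346
M3: Pc = R·M3+t = (-0.00455, -0.18453, +0.84228); u = 406.0·(-0.00455)/0.84228 + 310.9 = 308.7057, v = 664.3·(-0.18453)/0.84228 + 242.6 = 97.0635

c0=(304.11, 273.40) c1=(401.58, 271.89) c2=(410.66, 105.63) c3=(308.71, 97.06)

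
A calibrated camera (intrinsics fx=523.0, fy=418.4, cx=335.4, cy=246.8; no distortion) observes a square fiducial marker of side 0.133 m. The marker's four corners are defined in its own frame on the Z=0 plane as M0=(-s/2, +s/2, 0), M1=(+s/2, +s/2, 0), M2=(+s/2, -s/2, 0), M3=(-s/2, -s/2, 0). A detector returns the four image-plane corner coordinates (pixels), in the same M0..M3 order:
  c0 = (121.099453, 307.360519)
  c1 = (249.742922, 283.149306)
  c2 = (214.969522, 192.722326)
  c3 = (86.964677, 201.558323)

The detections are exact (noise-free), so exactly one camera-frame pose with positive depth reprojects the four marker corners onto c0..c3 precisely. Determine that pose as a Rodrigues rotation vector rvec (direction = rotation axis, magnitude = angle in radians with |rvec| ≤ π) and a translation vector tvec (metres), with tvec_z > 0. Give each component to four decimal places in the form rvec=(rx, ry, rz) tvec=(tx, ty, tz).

Intrinsics K: fx=523.0, fy=418.4, cx=335.4, cy=246.8
Marker side s = 0.133 m; corners in marker frame (Z=0):
  M0 = (-0.0665, +0.0665, 0)
  M1 = (+0.0665, +0.0665, 0)
  M2 = (+0.0665, -0.0665, 0)
  M3 = (-0.0665, -0.0665, 0)
Detected image corners:
  c0 = (121.099453, 307.360519) px
  c1 = (249.742922, 283.149306) px
  c2 = (214.969522, 192.722326) px
  c3 = (86.964677, 201.558323) px
Planar DLT: solve 8×8 A·h = b for H (H[2,2]=1):
  H  [+1153.37607 +202.30458 +172.59050]
  H  [+153.11117 +650.06471 +244.47742]
  H  [+1.12124 -0.33846 +1.00000]
B = K⁻¹H; ‖b₁‖=1.885053, ‖b₂‖=1.885053; λ = 2/(‖b₁‖+‖b₂‖) = 0.530489, sign → tz>0 ⇒ λ=+0.530489
r₁ = λ·B[:,0] = (+0.78844,-0.15673,+0.59481); r₂ = λ·B[:,1] = (+0.32035,+0.93013,-0.17955)
r₃ = r₁×r₂ = (-0.52511,+0.33211,+0.78356); SVD([r₁ r₂ r₃]) → R = UVᵀ:
  R  [+0.78844 +0.32035 -0.52511]
  R  [-0.15673 +0.93013 +0.33211]
  R  [+0.59481 -0.17955 +0.78356]
t = (-0.16514, -0.00294, +0.53049) m
tr R = 2.502128; θ = arccos((tr R − 1)/2) = 0.721124 rad = 41.317°
axis k = ((R−Rᵀ)₃₂, (R−Rᵀ)₁₃, (R−Rᵀ)₂₁) / (2 sinθ) = (-0.387489, -0.848126, -0.361295)
rvec = θ·k = (-0.279428, -0.611604, -0.260539)

rvec=(-0.2794, -0.6116, -0.2605) tvec=(-0.1651, -0.0029, 0.5305)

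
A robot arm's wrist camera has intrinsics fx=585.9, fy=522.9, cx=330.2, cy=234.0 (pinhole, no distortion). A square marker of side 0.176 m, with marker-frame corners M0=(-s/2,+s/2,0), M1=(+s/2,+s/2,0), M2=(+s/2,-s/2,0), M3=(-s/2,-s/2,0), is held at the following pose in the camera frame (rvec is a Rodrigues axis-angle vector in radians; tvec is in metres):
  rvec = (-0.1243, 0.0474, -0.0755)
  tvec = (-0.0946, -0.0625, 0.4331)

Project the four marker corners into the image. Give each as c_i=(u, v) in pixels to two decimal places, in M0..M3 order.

Intrinsics K: fx=585.9, fy=522.9, cx=330.2, cy=234.0
Marker side s = 0.176 m; corners in marker frame (Z=0):
  M0 = (-0.0880, +0.0880, 0)
  M1 = (+0.0880, +0.0880, 0)
  M2 = (+0.0880, -0.0880, 0)
  M3 = (-0.0880, -0.0880, 0)
rvec = (-0.1243, 0.0474, -0.0755), |rvec| = θ = 0.15296 rad = 8.764°
Rodrigues: sinθ=0.15237, 1−cosθ=0.01168; R = I + sinθ·[k]× + (1−cosθ)·[k]×²:
    [+0.99603 +0.07227 +0.05190]
    [-0.07815 +0.98945 +0.12203]
    [-0.04253 -0.12560 +0.99117]
t = (-0.0946, -0.0625, 0.4331) m
M0: Pc = R·M0+t = (-0.17589, +0.03145, +0.42579); u = 585.9·(-0.17589)/0.42579 + 330.2 = 88.1677, v = 522.9·(+0.03145)/0.42579 + 234.0 = 272.6204
M1: Pc = R·M1+t = (-0.00059, +0.01769, +0.41830); u = 585.9·(-0.00059)/0.41830 + 330.2 = 329.3742, v = 522.9·(+0.01769)/0.41830 + 234.0 = 256.1187
M2: Pc = R·M2+t = (-0.01331, -0.15645, +0.44041); u = 585.9·(-0.01331)/0.44041 + 330.2 = 312.4952, v = 522.9·(-0.15645)/0.44041 + 234.0 = 48.2489
M3: Pc = R·M3+t = (-0.18861, -0.14269, +0.44790); u = 585.9·(-0.18861)/0.44790 + 330.2 = 83.4756, v = 522.9·(-0.14269)/0.44790 + 234.0 = 67.4102

c0=(88.17, 272.62) c1=(329.37, 256.12) c2=(312.50, 48.25) c3=(83.48, 67.41)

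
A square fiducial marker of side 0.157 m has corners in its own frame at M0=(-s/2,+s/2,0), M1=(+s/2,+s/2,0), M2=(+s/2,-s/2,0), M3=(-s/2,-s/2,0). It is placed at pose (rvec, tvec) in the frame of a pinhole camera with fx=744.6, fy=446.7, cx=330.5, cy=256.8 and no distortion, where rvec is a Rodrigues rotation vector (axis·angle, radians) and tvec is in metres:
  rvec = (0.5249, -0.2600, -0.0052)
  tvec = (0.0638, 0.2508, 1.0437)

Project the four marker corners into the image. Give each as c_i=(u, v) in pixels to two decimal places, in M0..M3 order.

c0=(318.64, 393.05) c1=(421.67, 383.78) c2=(435.61, 334.11) c3=(324.98, 342.19)

Intrinsics K: fx=744.6, fy=446.7, cx=330.5, cy=256.8
Marker side s = 0.157 m; corners in marker frame (Z=0):
  M0 = (-0.0785, +0.0785, 0)
  M1 = (+0.0785, +0.0785, 0)
  M2 = (+0.0785, -0.0785, 0)
  M3 = (-0.0785, -0.0785, 0)
rvec = (0.5249, -0.2600, -0.0052), |rvec| = θ = 0.58579 rad = 33.563°
Rodrigues: sinθ=0.55286, 1−cosθ=0.16672; R = I + sinθ·[k]× + (1−cosθ)·[k]×²:
    [+0.96714 -0.06140 -0.24671]
    [-0.07122 +0.86612 -0.49473]
    [+0.24406 +0.49605 +0.83329]
t = (0.0638, 0.2508, 1.0437) m
M0: Pc = R·M0+t = (-0.01694, +0.32438, +1.06348); u = 744.6·(-0.01694)/1.06348 + 330.5 = 318.6390, v = 446.7·(+0.32438)/1.06348 + 256.8 = 393.0515
M1: Pc = R·M1+t = (+0.13490, +0.31320, +1.10180); u = 744.6·(+0.13490)/1.10180 + 330.5 = 421.6665, v = 446.7·(+0.31320)/1.10180 + 256.8 = 383.7801
M2: Pc = R·M2+t = (+0.14454, +0.17722, +1.02392); u = 744.6·(+0.14454)/1.02392 + 330.5 = 435.6108, v = 446.7·(+0.17722)/1.02392 + 256.8 = 334.1145
M3: Pc = R·M3+t = (-0.00730, +0.18840, +0.98560); u = 744.6·(-0.00730)/0.98560 + 330.5 = 324.9844, v = 446.7·(+0.18840)/0.98560 + 256.8 = 342.1877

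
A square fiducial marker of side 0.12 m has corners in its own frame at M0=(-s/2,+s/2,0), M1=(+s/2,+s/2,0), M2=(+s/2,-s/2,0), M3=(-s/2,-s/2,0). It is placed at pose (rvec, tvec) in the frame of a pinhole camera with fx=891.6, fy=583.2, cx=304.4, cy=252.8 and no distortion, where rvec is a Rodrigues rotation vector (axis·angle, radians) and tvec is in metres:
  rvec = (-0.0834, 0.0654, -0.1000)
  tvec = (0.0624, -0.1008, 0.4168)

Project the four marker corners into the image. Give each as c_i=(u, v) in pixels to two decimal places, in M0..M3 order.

Intrinsics K: fx=891.6, fy=583.2, cx=304.4, cy=252.8
Marker side s = 0.12 m; corners in marker frame (Z=0):
  M0 = (-0.0600, +0.0600, 0)
  M1 = (+0.0600, +0.0600, 0)
  M2 = (+0.0600, -0.0600, 0)
  M3 = (-0.0600, -0.0600, 0)
rvec = (-0.0834, 0.0654, -0.1000), |rvec| = θ = 0.14571 rad = 8.349°
Rodrigues: sinθ=0.14520, 1−cosθ=0.01060; R = I + sinθ·[k]× + (1−cosθ)·[k]×²:
    [+0.99287 +0.09692 +0.06933]
    [-0.10237 +0.99154 +0.07984]
    [-0.06101 -0.08637 +0.99439]
t = (0.0624, -0.1008, 0.4168) m
M0: Pc = R·M0+t = (+0.00864, -0.03517, +0.41528); u = 891.6·(+0.00864)/0.41528 + 304.4 = 322.9565, v = 583.2·(-0.03517)/0.41528 + 252.8 = 203.4148
M1: Pc = R·M1+t = (+0.12779, -0.04745, +0.40796); u = 891.6·(+0.12779)/0.40796 + 304.4 = 583.6832, v = 583.2·(-0.04745)/0.40796 + 252.8 = 184.9675
M2: Pc = R·M2+t = (+0.11616, -0.16643, +0.41832); u = 891.6·(+0.11616)/0.41832 + 304.4 = 551.9739, v = 583.2·(-0.16643)/0.41832 + 252.8 = 20.7669
M3: Pc = R·M3+t = (-0.00299, -0.15415, +0.42564); u = 891.6·(-0.00299)/0.42564 + 304.4 = 298.1412, v = 583.2·(-0.15415)/0.42564 + 252.8 = 41.5891

c0=(322.96, 203.41) c1=(583.68, 184.97) c2=(551.97, 20.77) c3=(298.14, 41.59)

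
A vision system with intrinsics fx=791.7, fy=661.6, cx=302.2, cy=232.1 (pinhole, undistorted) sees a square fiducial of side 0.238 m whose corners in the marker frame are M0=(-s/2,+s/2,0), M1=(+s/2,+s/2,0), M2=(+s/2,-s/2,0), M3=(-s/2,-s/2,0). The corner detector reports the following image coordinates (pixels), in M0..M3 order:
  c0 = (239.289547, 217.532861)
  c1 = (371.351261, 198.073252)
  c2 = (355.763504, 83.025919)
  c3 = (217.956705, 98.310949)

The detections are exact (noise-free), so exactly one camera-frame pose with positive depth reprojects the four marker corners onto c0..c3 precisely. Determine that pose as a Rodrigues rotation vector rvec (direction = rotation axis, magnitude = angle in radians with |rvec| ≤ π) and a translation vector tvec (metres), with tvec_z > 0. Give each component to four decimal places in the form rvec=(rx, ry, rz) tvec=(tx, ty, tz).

Intrinsics K: fx=791.7, fy=661.6, cx=302.2, cy=232.1
Marker side s = 0.238 m; corners in marker frame (Z=0):
  M0 = (-0.1190, +0.1190, 0)
  M1 = (+0.1190, +0.1190, 0)
  M2 = (+0.1190, -0.1190, 0)
  M3 = (-0.1190, -0.1190, 0)
Detected image corners:
  c0 = (239.289547, 217.532861) px
  c1 = (371.351261, 198.073252) px
  c2 = (355.763504, 83.025919) px
  c3 = (217.956705, 98.310949) px
Planar DLT: solve 8×8 A·h = b for H (H[2,2]=1):
  H  [+617.88340 +123.28650 +297.64789]
  H  [-47.37140 +515.15200 +150.13923]
  H  [+0.17277 +0.15526 +1.00000]
B = K⁻¹H; ‖b₁‖=0.746890, ‖b₂‖=0.746890; λ = 2/(‖b₁‖+‖b₂‖) = 1.338886, sign → tz>0 ⇒ λ=+1.338886
r₁ = λ·B[:,0] = (+0.95664,-0.17702,+0.23132); r₂ = λ·B[:,1] = (+0.12915,+0.96959,+0.20787)
r₃ = r₁×r₂ = (-0.26108,-0.16898,+0.95041); SVD([r₁ r₂ r₃]) → R = UVᵀ:
  R  [+0.95664 +0.12915 -0.26108]
  R  [-0.17702 +0.96959 -0.16898]
  R  [+0.23132 +0.20787 +0.95041]
t = (-0.00770, -0.16586, +1.33889) m
tr R = 2.876641; θ = arccos((tr R − 1)/2) = 0.353056 rad = 20.229°
axis k = ((R−Rᵀ)₃₂, (R−Rᵀ)₁₃, (R−Rᵀ)₂₁) / (2 sinθ) = (+0.544957, -0.712045, -0.442734)
rvec = θ·k = (+0.192401, -0.251392, -0.156310)

rvec=(0.1924, -0.2514, -0.1563) tvec=(-0.0077, -0.1659, 1.3389)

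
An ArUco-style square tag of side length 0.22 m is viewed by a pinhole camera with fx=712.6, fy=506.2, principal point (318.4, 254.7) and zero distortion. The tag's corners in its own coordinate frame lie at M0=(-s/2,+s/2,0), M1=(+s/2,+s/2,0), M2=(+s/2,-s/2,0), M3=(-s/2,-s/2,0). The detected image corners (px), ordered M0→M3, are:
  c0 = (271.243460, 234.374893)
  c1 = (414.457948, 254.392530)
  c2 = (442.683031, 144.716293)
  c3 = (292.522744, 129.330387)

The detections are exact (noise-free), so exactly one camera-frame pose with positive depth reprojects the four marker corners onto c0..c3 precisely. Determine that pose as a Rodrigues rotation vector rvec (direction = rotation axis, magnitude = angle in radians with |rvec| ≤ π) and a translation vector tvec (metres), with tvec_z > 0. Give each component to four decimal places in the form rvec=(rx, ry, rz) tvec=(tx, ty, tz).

rvec=(0.1641, 0.2520, 0.1769) tvec=(0.0503, -0.1288, 1.0319)

Intrinsics K: fx=712.6, fy=506.2, cx=318.4, cy=254.7
Marker side s = 0.22 m; corners in marker frame (Z=0):
  M0 = (-0.1100, +0.1100, 0)
  M1 = (+0.1100, +0.1100, 0)
  M2 = (+0.1100, -0.1100, 0)
  M3 = (-0.1100, -0.1100, 0)
Detected image corners:
  c0 = (271.243460, 234.374893) px
  c1 = (414.457948, 254.392530) px
  c2 = (442.683031, 144.716293) px
  c3 = (292.522744, 129.330387) px
Planar DLT: solve 8×8 A·h = b for H (H[2,2]=1):
  H  [+586.41396 -49.16841 +353.16772]
  H  [+37.69876 +521.53564 +191.53056]
  H  [-0.22532 +0.17721 +1.00000]
B = K⁻¹H; ‖b₁‖=0.969065, ‖b₂‖=0.969065; λ = 2/(‖b₁‖+‖b₂‖) = 1.031923, sign → tz>0 ⇒ λ=+1.031923
r₁ = λ·B[:,0] = (+0.95308,+0.19384,-0.23251); r₂ = λ·B[:,1] = (-0.15291,+0.97117,+0.18287)
r₃ = r₁×r₂ = (+0.26126,-0.13874,+0.95525); SVD([r₁ r₂ r₃]) → R = UVᵀ:
  R  [+0.95308 -0.15291 +0.26126]
  R  [+0.19384 +0.97117 -0.13874]
  R  [-0.23251 +0.18287 +0.95525]
t = (+0.05035, -0.12878, +1.03192) m
tr R = 2.879502; θ = arccos((tr R − 1)/2) = 0.348895 rad = 19.990°
axis k = ((R−Rᵀ)₃₂, (R−Rᵀ)₁₃, (R−Rᵀ)₂₁) / (2 sinθ) = (+0.470374, +0.722179, +0.507155)
rvec = θ·k = (+0.164111, +0.251965, +0.176944)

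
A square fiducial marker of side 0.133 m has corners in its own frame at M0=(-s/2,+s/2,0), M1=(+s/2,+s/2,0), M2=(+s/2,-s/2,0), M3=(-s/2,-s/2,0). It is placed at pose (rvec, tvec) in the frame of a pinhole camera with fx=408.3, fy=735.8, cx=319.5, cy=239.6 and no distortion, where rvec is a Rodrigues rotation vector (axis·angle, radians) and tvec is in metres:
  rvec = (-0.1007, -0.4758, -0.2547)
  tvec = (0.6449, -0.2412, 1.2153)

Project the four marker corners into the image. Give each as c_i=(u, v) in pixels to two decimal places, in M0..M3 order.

c0=(528.67, 138.39) c1=(555.73, 126.21) c2=(543.26, 51.14) c3=(515.66, 59.36)

Intrinsics K: fx=408.3, fy=735.8, cx=319.5, cy=239.6
Marker side s = 0.133 m; corners in marker frame (Z=0):
  M0 = (-0.0665, +0.0665, 0)
  M1 = (+0.0665, +0.0665, 0)
  M2 = (+0.0665, -0.0665, 0)
  M3 = (-0.0665, -0.0665, 0)
rvec = (-0.1007, -0.4758, -0.2547), |rvec| = θ = 0.54900 rad = 31.455°
Rodrigues: sinθ=0.52183, 1−cosθ=0.14695; R = I + sinθ·[k]× + (1−cosθ)·[k]×²:
    [+0.85799 +0.26546 -0.43975]
    [-0.21874 +0.96343 +0.15480]
    [+0.46476 -0.03663 +0.88468]
t = (0.6449, -0.2412, 1.2153) m
M0: Pc = R·M0+t = (+0.60550, -0.16259, +1.18196); u = 408.3·(+0.60550)/1.18196 + 319.5 = 528.6651, v = 735.8·(-0.16259)/1.18196 + 239.6 = 138.3858
M1: Pc = R·M1+t = (+0.71961, -0.19168, +1.24377); u = 408.3·(+0.71961)/1.24377 + 319.5 = 555.7305, v = 735.8·(-0.19168)/1.24377 + 239.6 = 126.2055
M2: Pc = R·M2+t = (+0.68430, -0.31981, +1.24864); u = 408.3·(+0.68430)/1.24864 + 319.5 = 543.2639, v = 735.8·(-0.31981)/1.24864 + 239.6 = 51.1401
M3: Pc = R·M3+t = (+0.57019, -0.29072, +1.18683); u = 408.3·(+0.57019)/1.18683 + 319.5 = 515.6603, v = 735.8·(-0.29072)/1.18683 + 239.6 = 59.3608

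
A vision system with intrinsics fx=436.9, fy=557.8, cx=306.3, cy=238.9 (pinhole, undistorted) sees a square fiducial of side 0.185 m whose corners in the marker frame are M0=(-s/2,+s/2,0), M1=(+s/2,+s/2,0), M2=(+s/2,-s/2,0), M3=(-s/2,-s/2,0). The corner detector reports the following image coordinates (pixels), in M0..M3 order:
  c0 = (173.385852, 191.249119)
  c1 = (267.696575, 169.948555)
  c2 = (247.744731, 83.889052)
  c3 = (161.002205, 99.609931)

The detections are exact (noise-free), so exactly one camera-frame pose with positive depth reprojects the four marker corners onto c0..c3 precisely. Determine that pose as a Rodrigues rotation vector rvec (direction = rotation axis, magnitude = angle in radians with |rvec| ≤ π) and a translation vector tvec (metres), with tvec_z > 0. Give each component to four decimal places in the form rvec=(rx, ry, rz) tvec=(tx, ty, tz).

Intrinsics K: fx=436.9, fy=557.8, cx=306.3, cy=238.9
Marker side s = 0.185 m; corners in marker frame (Z=0):
  M0 = (-0.0925, +0.0925, 0)
  M1 = (+0.0925, +0.0925, 0)
  M2 = (+0.0925, -0.0925, 0)
  M3 = (-0.0925, -0.0925, 0)
Detected image corners:
  c0 = (173.385852, 191.249119) px
  c1 = (267.696575, 169.948555) px
  c2 = (247.744731, 83.889052) px
  c3 = (161.002205, 99.609931) px
Planar DLT: solve 8×8 A·h = b for H (H[2,2]=1):
  H  [+538.64593 -17.14330 +213.07807]
  H  [-67.16244 +412.64751 +133.94112]
  H  [+0.23651 -0.49414 +1.00000]
B = K⁻¹H; ‖b₁‖=1.115226, ‖b₂‖=1.115226; λ = 2/(‖b₁‖+‖b₂‖) = 0.896679, sign → tz>0 ⇒ λ=+0.896679
r₁ = λ·B[:,0] = (+0.95682,-0.19879,+0.21207); r₂ = λ·B[:,1] = (+0.27545,+0.85311,-0.44309)
r₃ = r₁×r₂ = (-0.09284,+0.48237,+0.87103); SVD([r₁ r₂ r₃]) → R = UVᵀ:
  R  [+0.95682 +0.27545 -0.09284]
  R  [-0.19879 +0.85311 +0.48237]
  R  [+0.21207 -0.44309 +0.87103]
t = (-0.19133, -0.16872, +0.89668) m
tr R = 2.680967; θ = arccos((tr R − 1)/2) = 0.572621 rad = 32.809°
axis k = ((R−Rᵀ)₃₂, (R−Rᵀ)₁₃, (R−Rᵀ)₂₁) / (2 sinθ) = (-0.853999, -0.281366, -0.437628)
rvec = θ·k = (-0.489018, -0.161116, -0.250595)

rvec=(-0.4890, -0.1611, -0.2506) tvec=(-0.1913, -0.1687, 0.8967)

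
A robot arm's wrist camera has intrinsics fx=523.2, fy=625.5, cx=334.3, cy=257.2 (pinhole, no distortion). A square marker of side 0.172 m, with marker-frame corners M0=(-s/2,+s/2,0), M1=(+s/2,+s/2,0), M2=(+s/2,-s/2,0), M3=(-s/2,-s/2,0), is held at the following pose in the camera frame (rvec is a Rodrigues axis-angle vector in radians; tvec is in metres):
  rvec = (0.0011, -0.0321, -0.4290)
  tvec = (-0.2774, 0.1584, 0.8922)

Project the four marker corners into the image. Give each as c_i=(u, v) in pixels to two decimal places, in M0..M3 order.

c0=(146.35, 448.58) c1=(238.79, 397.48) c2=(196.80, 288.28) c3=(103.96, 338.80)

Intrinsics K: fx=523.2, fy=625.5, cx=334.3, cy=257.2
Marker side s = 0.172 m; corners in marker frame (Z=0):
  M0 = (-0.0860, +0.0860, 0)
  M1 = (+0.0860, +0.0860, 0)
  M2 = (+0.0860, -0.0860, 0)
  M3 = (-0.0860, -0.0860, 0)
rvec = (0.0011, -0.0321, -0.4290), |rvec| = θ = 0.43020 rad = 24.649°
Rodrigues: sinθ=0.41705, 1−cosθ=0.09112; R = I + sinθ·[k]× + (1−cosθ)·[k]×²:
    [+0.90888 +0.41587 -0.03135]
    [-0.41591 +0.90939 +0.00571]
    [+0.03089 +0.00785 +0.99949]
t = (-0.2774, 0.1584, 0.8922) m
M0: Pc = R·M0+t = (-0.31980, +0.27238, +0.89022); u = 523.2·(-0.31980)/0.89022 + 334.3 = 146.3475, v = 625.5·(+0.27238)/0.89022 + 257.2 = 448.5809
M1: Pc = R·M1+t = (-0.16347, +0.20084, +0.89553); u = 523.2·(-0.16347)/0.89553 + 334.3 = 238.7946, v = 625.5·(+0.20084)/0.89553 + 257.2 = 397.4800
M2: Pc = R·M2+t = (-0.23500, +0.04442, +0.89418); u = 523.2·(-0.23500)/0.89418 + 334.3 = 196.7971, v = 625.5·(+0.04442)/0.89418 + 257.2 = 288.2760
M3: Pc = R·M3+t = (-0.39133, +0.11596, +0.88887); u = 523.2·(-0.39133)/0.88887 + 334.3 = 103.9587, v = 625.5·(+0.11596)/0.88887 + 257.2 = 338.8018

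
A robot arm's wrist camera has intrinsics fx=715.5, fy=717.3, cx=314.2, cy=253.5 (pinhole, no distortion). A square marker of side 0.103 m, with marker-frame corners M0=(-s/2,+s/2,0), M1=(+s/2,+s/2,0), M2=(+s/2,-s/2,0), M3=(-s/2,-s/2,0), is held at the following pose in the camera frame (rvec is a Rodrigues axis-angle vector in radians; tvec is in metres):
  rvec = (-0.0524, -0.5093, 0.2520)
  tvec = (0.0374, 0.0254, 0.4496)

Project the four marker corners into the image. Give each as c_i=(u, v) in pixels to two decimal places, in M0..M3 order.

c0=(284.13, 360.05) c1=(419.91, 388.58) c2=(452.01, 236.33) c3=(323.51, 191.25)

Intrinsics K: fx=715.5, fy=717.3, cx=314.2, cy=253.5
Marker side s = 0.103 m; corners in marker frame (Z=0):
  M0 = (-0.0515, +0.0515, 0)
  M1 = (+0.0515, +0.0515, 0)
  M2 = (+0.0515, -0.0515, 0)
  M3 = (-0.0515, -0.0515, 0)
rvec = (-0.0524, -0.5093, 0.2520), |rvec| = θ = 0.57065 rad = 32.696°
Rodrigues: sinθ=0.54018, 1−cosθ=0.15845; R = I + sinθ·[k]× + (1−cosθ)·[k]×²:
    [+0.84289 -0.22556 -0.48853]
    [+0.25153 +0.96776 -0.01285]
    [+0.47568 -0.11205 +0.87245]
t = (0.0374, 0.0254, 0.4496) m
M0: Pc = R·M0+t = (-0.01763, +0.06229, +0.41933); u = 715.5·(-0.01763)/0.41933 + 314.2 = 284.1267, v = 717.3·(+0.06229)/0.41933 + 253.5 = 360.0452
M1: Pc = R·M1+t = (+0.06919, +0.08819, +0.46833); u = 715.5·(+0.06919)/0.46833 + 314.2 = 419.9108, v = 717.3·(+0.08819)/0.46833 + 253.5 = 388.5794
M2: Pc = R·M2+t = (+0.09243, -0.01149, +0.47987); u = 715.5·(+0.09243)/0.47987 + 314.2 = 452.0089, v = 717.3·(-0.01149)/0.47987 + 253.5 = 236.3308
M3: Pc = R·M3+t = (+0.00561, -0.03739, +0.43087); u = 715.5·(+0.00561)/0.43087 + 314.2 = 323.5117, v = 717.3·(-0.03739)/0.43087 + 253.5 = 191.2486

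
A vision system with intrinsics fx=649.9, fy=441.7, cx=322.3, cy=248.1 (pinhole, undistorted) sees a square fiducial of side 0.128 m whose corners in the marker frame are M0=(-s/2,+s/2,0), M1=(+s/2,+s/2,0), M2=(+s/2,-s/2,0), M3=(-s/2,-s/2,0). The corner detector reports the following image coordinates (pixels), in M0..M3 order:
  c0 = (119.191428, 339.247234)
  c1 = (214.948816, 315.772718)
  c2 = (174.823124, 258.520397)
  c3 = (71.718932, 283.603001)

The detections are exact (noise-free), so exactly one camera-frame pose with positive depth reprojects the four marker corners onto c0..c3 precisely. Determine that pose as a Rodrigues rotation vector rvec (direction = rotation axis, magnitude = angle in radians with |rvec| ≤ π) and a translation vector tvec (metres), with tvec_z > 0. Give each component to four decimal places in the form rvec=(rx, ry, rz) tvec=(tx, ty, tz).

rvec=(0.4590, -0.0970, -0.3344) tvec=(-0.2149, 0.0936, 0.7923)

Intrinsics K: fx=649.9, fy=441.7, cx=322.3, cy=248.1
Marker side s = 0.128 m; corners in marker frame (Z=0):
  M0 = (-0.0640, +0.0640, 0)
  M1 = (+0.0640, +0.0640, 0)
  M2 = (+0.0640, -0.0640, 0)
  M3 = (-0.0640, -0.0640, 0)
Detected image corners:
  c0 = (119.191428, 339.247234) px
  c1 = (214.948816, 315.772718) px
  c2 = (174.823124, 258.520397) px
  c3 = (71.718932, 283.603001) px
Planar DLT: solve 8×8 A·h = b for H (H[2,2]=1):
  H  [+778.89910 +424.55849 +146.03508]
  H  [-182.97701 +610.92459 +300.29456]
  H  [+0.02162 +0.56773 +1.00000]
B = K⁻¹H; ‖b₁‖=1.262172, ‖b₂‖=1.262172; λ = 2/(‖b₁‖+‖b₂‖) = 0.792285, sign → tz>0 ⇒ λ=+0.792285
r₁ = λ·B[:,0] = (+0.94105,-0.33783,+0.01713); r₂ = λ·B[:,1] = (+0.29451,+0.84317,+0.44980)
r₃ = r₁×r₂ = (-0.16640,-0.41824,+0.89296); SVD([r₁ r₂ r₃]) → R = UVᵀ:
  R  [+0.94105 +0.29451 -0.16640]
  R  [-0.33783 +0.84317 -0.41824]
  R  [+0.01713 +0.44980 +0.89296]
t = (-0.21488, +0.09362, +0.79229) m
tr R = 2.677188; θ = arccos((tr R − 1)/2) = 0.576100 rad = 33.008°
axis k = ((R−Rᵀ)₃₂, (R−Rᵀ)₁₃, (R−Rᵀ)₂₁) / (2 sinθ) = (+0.796729, -0.168453, -0.580384)
rvec = θ·k = (+0.458996, -0.097046, -0.334359)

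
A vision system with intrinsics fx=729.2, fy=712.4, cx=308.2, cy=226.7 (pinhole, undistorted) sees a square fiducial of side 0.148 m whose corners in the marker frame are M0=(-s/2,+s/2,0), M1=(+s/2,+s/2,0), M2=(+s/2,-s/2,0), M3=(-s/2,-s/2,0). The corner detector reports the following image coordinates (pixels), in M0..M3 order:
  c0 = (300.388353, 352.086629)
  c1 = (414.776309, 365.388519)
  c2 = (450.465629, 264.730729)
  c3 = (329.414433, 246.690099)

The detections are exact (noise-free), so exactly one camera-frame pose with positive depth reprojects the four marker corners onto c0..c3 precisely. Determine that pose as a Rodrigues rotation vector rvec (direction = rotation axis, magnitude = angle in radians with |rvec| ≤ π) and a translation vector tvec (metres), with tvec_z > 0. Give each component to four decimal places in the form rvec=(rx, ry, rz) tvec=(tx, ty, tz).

rvec=(0.4247, -0.1769, 0.1972) tvec=(0.0787, 0.1005, 0.8687)

Intrinsics K: fx=729.2, fy=712.4, cx=308.2, cy=226.7
Marker side s = 0.148 m; corners in marker frame (Z=0):
  M0 = (-0.0740, +0.0740, 0)
  M1 = (+0.0740, +0.0740, 0)
  M2 = (+0.0740, -0.0740, 0)
  M3 = (-0.0740, -0.0740, 0)
Detected image corners:
  c0 = (300.388353, 352.086629) px
  c1 = (414.776309, 365.388519) px
  c2 = (450.465629, 264.730729) px
  c3 = (329.414433, 246.690099) px
Planar DLT: solve 8×8 A·h = b for H (H[2,2]=1):
  H  [+885.27885 -51.18189 +374.27960]
  H  [+179.84626 +833.81566 +309.07655]
  H  [+0.24247 +0.44910 +1.00000]
B = K⁻¹H; ‖b₁‖=1.151124, ‖b₂‖=1.151124; λ = 2/(‖b₁‖+‖b₂‖) = 0.868716, sign → tz>0 ⇒ λ=+0.868716
r₁ = λ·B[:,0] = (+0.96563,+0.15228,+0.21063); r₂ = λ·B[:,1] = (-0.22587,+0.89262,+0.39014)
r₃ = r₁×r₂ = (-0.12861,-0.42430,+0.89634); SVD([r₁ r₂ r₃]) → R = UVᵀ:
  R  [+0.96563 -0.22587 -0.12861]
  R  [+0.15228 +0.89262 -0.42430]
  R  [+0.21063 +0.39014 +0.89634]
t = (+0.07872, +0.10045, +0.86872) m
tr R = 2.754595; θ = arccos((tr R − 1)/2) = 0.500595 rad = 28.682°
axis k = ((R−Rᵀ)₃₂, (R−Rᵀ)₁₃, (R−Rᵀ)₂₁) / (2 sinθ) = (+0.848471, -0.353415, +0.393948)
rvec = θ·k = (+0.424740, -0.176917, +0.197208)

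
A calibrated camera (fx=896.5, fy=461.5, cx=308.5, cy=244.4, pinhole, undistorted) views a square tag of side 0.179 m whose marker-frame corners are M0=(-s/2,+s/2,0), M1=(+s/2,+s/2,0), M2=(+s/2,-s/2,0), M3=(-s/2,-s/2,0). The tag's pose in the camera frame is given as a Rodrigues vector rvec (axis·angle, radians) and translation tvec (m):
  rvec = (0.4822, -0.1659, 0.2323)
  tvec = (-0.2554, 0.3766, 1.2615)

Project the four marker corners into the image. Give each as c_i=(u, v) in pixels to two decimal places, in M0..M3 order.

Intrinsics K: fx=896.5, fy=461.5, cx=308.5, cy=244.4
Marker side s = 0.179 m; corners in marker frame (Z=0):
  M0 = (-0.0895, +0.0895, 0)
  M1 = (+0.0895, +0.0895, 0)
  M2 = (+0.0895, -0.0895, 0)
  M3 = (-0.0895, -0.0895, 0)
rvec = (0.4822, -0.1659, 0.2323), |rvec| = θ = 0.56036 rad = 32.106°
Rodrigues: sinθ=0.53149, 1−cosθ=0.15294; R = I + sinθ·[k]× + (1−cosθ)·[k]×²:
    [+0.96031 -0.25930 -0.10280]
    [+0.18137 +0.86047 -0.47613]
    [+0.21191 +0.43859 +0.87335]
t = (-0.2554, 0.3766, 1.2615) m
M0: Pc = R·M0+t = (-0.36455, +0.43738, +1.28179); u = 896.5·(-0.36455)/1.28179 + 308.5 = 53.5253, v = 461.5·(+0.43738)/1.28179 + 244.4 = 401.8759
M1: Pc = R·M1+t = (-0.19266, +0.46984, +1.31972); u = 896.5·(-0.19266)/1.31972 + 308.5 = 177.6246, v = 461.5·(+0.46984)/1.31972 + 244.4 = 408.7025
M2: Pc = R·M2+t = (-0.14625, +0.31582, +1.24121); u = 896.5·(-0.14625)/1.24121 + 308.5 = 202.8704, v = 461.5·(+0.31582)/1.24121 + 244.4 = 361.8265
M3: Pc = R·M3+t = (-0.31814, +0.28336, +1.20328); u = 896.5·(-0.31814)/1.20328 + 308.5 = 71.4701, v = 461.5·(+0.28336)/1.20328 + 244.4 = 353.0767

c0=(53.53, 401.88) c1=(177.62, 408.70) c2=(202.87, 361.83) c3=(71.47, 353.08)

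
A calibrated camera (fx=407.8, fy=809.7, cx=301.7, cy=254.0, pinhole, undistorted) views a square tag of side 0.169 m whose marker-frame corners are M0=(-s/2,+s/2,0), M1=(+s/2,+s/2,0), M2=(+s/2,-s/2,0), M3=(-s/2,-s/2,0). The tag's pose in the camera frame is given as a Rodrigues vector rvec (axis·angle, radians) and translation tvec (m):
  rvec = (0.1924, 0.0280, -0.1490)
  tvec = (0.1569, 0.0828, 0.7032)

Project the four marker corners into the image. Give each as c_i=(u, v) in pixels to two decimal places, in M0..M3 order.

c0=(350.26, 452.37) c1=(445.95, 426.64) c2=(437.53, 240.44) c3=(337.52, 269.27)

Intrinsics K: fx=407.8, fy=809.7, cx=301.7, cy=254.0
Marker side s = 0.169 m; corners in marker frame (Z=0):
  M0 = (-0.0845, +0.0845, 0)
  M1 = (+0.0845, +0.0845, 0)
  M2 = (+0.0845, -0.0845, 0)
  M3 = (-0.0845, -0.0845, 0)
rvec = (0.1924, 0.0280, -0.1490), |rvec| = θ = 0.24495 rad = 14.035°
Rodrigues: sinθ=0.24251, 1−cosθ=0.02985; R = I + sinθ·[k]× + (1−cosθ)·[k]×²:
    [+0.98856 +0.15019 +0.01346]
    [-0.14483 +0.97054 -0.19256]
    [-0.04198 +0.18841 +0.98119]
t = (0.1569, 0.0828, 0.7032) m
M0: Pc = R·M0+t = (+0.08606, +0.17705, +0.72267); u = 407.8·(+0.08606)/0.72267 + 301.7 = 350.2622, v = 809.7·(+0.17705)/0.72267 + 254.0 = 452.3713
M1: Pc = R·M1+t = (+0.25313, +0.15257, +0.71557); u = 407.8·(+0.25313)/0.71557 + 301.7 = 445.9543, v = 809.7·(+0.15257)/0.71557 + 254.0 = 426.6415
M2: Pc = R·M2+t = (+0.22774, -0.01145, +0.68373); u = 407.8·(+0.22774)/0.68373 + 301.7 = 437.5329, v = 809.7·(-0.01145)/0.68373 + 254.0 = 240.4417
M3: Pc = R·M3+t = (+0.06067, +0.01303, +0.69083); u = 407.8·(+0.06067)/0.69083 + 301.7 = 337.5168, v = 809.7·(+0.01303)/0.69083 + 254.0 = 269.2698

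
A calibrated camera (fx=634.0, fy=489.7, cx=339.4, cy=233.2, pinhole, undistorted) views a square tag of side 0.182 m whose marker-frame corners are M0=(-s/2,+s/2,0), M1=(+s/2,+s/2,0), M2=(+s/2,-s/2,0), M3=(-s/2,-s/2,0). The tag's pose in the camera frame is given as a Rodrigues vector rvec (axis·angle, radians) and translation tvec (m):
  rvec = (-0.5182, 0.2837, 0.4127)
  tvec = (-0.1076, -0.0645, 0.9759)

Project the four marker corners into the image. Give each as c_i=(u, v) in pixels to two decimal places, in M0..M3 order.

Intrinsics K: fx=634.0, fy=489.7, cx=339.4, cy=233.2
Marker side s = 0.182 m; corners in marker frame (Z=0):
  M0 = (-0.0910, +0.0910, 0)
  M1 = (+0.0910, +0.0910, 0)
  M2 = (+0.0910, -0.0910, 0)
  M3 = (-0.0910, -0.0910, 0)
rvec = (-0.5182, 0.2837, 0.4127), |rvec| = θ = 0.72065 rad = 41.290°
Rodrigues: sinθ=0.65987, 1−cosθ=0.24862; R = I + sinθ·[k]× + (1−cosθ)·[k]×²:
    [+0.87993 -0.44827 +0.15739]
    [+0.30751 +0.78991 +0.53055]
    [-0.36216 -0.41845 +0.83291]
t = (-0.1076, -0.0645, 0.9759) m
M0: Pc = R·M0+t = (-0.22847, -0.02060, +0.97078); u = 634.0·(-0.22847)/0.97078 + 339.4 = 190.1919, v = 489.7·(-0.02060)/0.97078 + 233.2 = 222.8074
M1: Pc = R·M1+t = (-0.06832, +0.03537, +0.90487); u = 634.0·(-0.06832)/0.90487 + 339.4 = 291.5316, v = 489.7·(+0.03537)/0.90487 + 233.2 = 252.3392
M2: Pc = R·M2+t = (+0.01327, -0.10840, +0.98102); u = 634.0·(+0.01327)/0.98102 + 339.4 = 347.9738, v = 489.7·(-0.10840)/0.98102 + 233.2 = 179.0908
M3: Pc = R·M3+t = (-0.14688, -0.16437, +1.04693); u = 634.0·(-0.14688)/1.04693 + 339.4 = 250.4524, v = 489.7·(-0.16437)/1.04693 + 233.2 = 156.3187

c0=(190.19, 222.81) c1=(291.53, 252.34) c2=(347.97, 179.09) c3=(250.45, 156.32)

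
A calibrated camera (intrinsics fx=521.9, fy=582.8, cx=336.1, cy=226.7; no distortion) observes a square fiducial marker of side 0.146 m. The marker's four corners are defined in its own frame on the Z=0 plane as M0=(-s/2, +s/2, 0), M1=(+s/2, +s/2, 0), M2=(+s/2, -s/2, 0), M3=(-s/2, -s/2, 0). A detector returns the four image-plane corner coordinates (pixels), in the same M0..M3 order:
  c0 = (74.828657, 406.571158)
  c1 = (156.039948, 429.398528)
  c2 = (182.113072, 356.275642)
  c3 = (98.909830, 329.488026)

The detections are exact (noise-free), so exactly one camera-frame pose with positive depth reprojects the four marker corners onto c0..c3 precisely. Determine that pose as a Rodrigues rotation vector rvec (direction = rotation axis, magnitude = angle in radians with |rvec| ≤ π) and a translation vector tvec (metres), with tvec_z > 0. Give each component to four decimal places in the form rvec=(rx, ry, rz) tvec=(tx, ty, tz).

Intrinsics K: fx=521.9, fy=582.8, cx=336.1, cy=226.7
Marker side s = 0.146 m; corners in marker frame (Z=0):
  M0 = (-0.0730, +0.0730, 0)
  M1 = (+0.0730, +0.0730, 0)
  M2 = (+0.0730, -0.0730, 0)
  M3 = (-0.0730, -0.0730, 0)
Detected image corners:
  c0 = (74.828657, 406.571158) px
  c1 = (156.039948, 429.398528) px
  c2 = (182.113072, 356.275642) px
  c3 = (98.909830, 329.488026) px
Planar DLT: solve 8×8 A·h = b for H (H[2,2]=1):
  H  [+598.55434 -139.79639 +128.57834]
  H  [+275.54338 +609.56479 +381.37302]
  H  [+0.27831 +0.25086 +1.00000]
B = K⁻¹H; ‖b₁‖=1.070833, ‖b₂‖=1.070833; λ = 2/(‖b₁‖+‖b₂‖) = 0.933853, sign → tz>0 ⇒ λ=+0.933853
r₁ = λ·B[:,0] = (+0.90364,+0.34042,+0.25990); r₂ = λ·B[:,1] = (-0.40101,+0.88561,+0.23427)
r₃ = r₁×r₂ = (-0.15042,-0.31592,+0.93679); SVD([r₁ r₂ r₃]) → R = UVᵀ:
  R  [+0.90364 -0.40101 -0.15042]
  R  [+0.34042 +0.88561 -0.31592]
  R  [+0.25990 +0.23427 +0.93679]
t = (-0.37133, +0.24784, +0.93385) m
tr R = 2.726041; θ = arccos((tr R − 1)/2) = 0.529578 rad = 30.343°
axis k = ((R−Rᵀ)₃₂, (R−Rᵀ)₁₃, (R−Rᵀ)₂₁) / (2 sinθ) = (+0.544554, -0.406119, +0.733845)
rvec = θ·k = (+0.288384, -0.215071, +0.388628)

rvec=(0.2884, -0.2151, 0.3886) tvec=(-0.3713, 0.2478, 0.9339)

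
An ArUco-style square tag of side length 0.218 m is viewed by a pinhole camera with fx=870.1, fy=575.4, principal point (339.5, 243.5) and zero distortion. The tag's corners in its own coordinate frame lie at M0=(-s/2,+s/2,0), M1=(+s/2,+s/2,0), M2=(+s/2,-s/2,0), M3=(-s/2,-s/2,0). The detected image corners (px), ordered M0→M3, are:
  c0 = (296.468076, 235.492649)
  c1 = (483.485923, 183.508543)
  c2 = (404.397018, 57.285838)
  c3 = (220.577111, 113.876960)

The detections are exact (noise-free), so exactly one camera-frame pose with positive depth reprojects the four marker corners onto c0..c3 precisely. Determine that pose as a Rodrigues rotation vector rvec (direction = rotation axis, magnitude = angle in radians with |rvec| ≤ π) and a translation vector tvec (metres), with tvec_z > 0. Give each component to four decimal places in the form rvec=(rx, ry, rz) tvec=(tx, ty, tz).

Intrinsics K: fx=870.1, fy=575.4, cx=339.5, cy=243.5
Marker side s = 0.218 m; corners in marker frame (Z=0):
  M0 = (-0.1090, +0.1090, 0)
  M1 = (+0.1090, +0.1090, 0)
  M2 = (+0.1090, -0.1090, 0)
  M3 = (-0.1090, -0.1090, 0)
Detected image corners:
  c0 = (296.468076, 235.492649) px
  c1 = (483.485923, 183.508543) px
  c2 = (404.397018, 57.285838) px
  c3 = (220.577111, 113.876960) px
Planar DLT: solve 8×8 A·h = b for H (H[2,2]=1):
  H  [+789.62098 +352.99114 +349.45133]
  H  [-274.62346 +567.25874 +148.00939]
  H  [-0.17344 -0.00663 +1.00000]
B = K⁻¹H; ‖b₁‖=1.069662, ‖b₂‖=1.069662; λ = 2/(‖b₁‖+‖b₂‖) = 0.934875, sign → tz>0 ⇒ λ=+0.934875
r₁ = λ·B[:,0] = (+0.91167,-0.37757,-0.16215); r₂ = λ·B[:,1] = (+0.38169,+0.92427,-0.00620)
r₃ = r₁×r₂ = (+0.15221,-0.05624,+0.98675); SVD([r₁ r₂ r₃]) → R = UVᵀ:
  R  [+0.91167 +0.38169 +0.15221]
  R  [-0.37757 +0.92427 -0.05624]
  R  [-0.16215 -0.00620 +0.98675]
t = (+0.01069, -0.15515, +0.93487) m
tr R = 2.822690; θ = arccos((tr R − 1)/2) = 0.424257 rad = 24.308°
axis k = ((R−Rᵀ)₃₂, (R−Rᵀ)₁₃, (R−Rᵀ)₂₁) / (2 sinθ) = (+0.060782, +0.381832, -0.922231)
rvec = θ·k = (+0.025787, +0.161995, -0.391263)

rvec=(0.0258, 0.1620, -0.3913) tvec=(0.0107, -0.1551, 0.9349)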